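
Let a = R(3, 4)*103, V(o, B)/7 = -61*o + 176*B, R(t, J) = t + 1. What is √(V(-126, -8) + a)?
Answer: √44358 ≈ 210.61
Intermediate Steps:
R(t, J) = 1 + t
V(o, B) = -427*o + 1232*B (V(o, B) = 7*(-61*o + 176*B) = -427*o + 1232*B)
a = 412 (a = (1 + 3)*103 = 4*103 = 412)
√(V(-126, -8) + a) = √((-427*(-126) + 1232*(-8)) + 412) = √((53802 - 9856) + 412) = √(43946 + 412) = √44358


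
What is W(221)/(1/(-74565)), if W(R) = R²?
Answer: -3641829165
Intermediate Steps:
W(221)/(1/(-74565)) = 221²/(1/(-74565)) = 48841/(-1/74565) = 48841*(-74565) = -3641829165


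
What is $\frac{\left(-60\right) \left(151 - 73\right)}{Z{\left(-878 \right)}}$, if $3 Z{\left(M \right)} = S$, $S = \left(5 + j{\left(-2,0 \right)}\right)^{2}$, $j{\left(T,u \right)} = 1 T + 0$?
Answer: $-1560$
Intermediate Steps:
$j{\left(T,u \right)} = T$ ($j{\left(T,u \right)} = T + 0 = T$)
$S = 9$ ($S = \left(5 - 2\right)^{2} = 3^{2} = 9$)
$Z{\left(M \right)} = 3$ ($Z{\left(M \right)} = \frac{1}{3} \cdot 9 = 3$)
$\frac{\left(-60\right) \left(151 - 73\right)}{Z{\left(-878 \right)}} = \frac{\left(-60\right) \left(151 - 73\right)}{3} = \left(-60\right) 78 \cdot \frac{1}{3} = \left(-4680\right) \frac{1}{3} = -1560$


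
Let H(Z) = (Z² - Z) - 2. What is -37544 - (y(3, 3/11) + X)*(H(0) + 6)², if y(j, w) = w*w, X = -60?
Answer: -4426808/121 ≈ -36585.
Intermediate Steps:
y(j, w) = w²
H(Z) = -2 + Z² - Z
-37544 - (y(3, 3/11) + X)*(H(0) + 6)² = -37544 - ((3/11)² - 60)*((-2 + 0² - 1*0) + 6)² = -37544 - ((3*(1/11))² - 60)*((-2 + 0 + 0) + 6)² = -37544 - ((3/11)² - 60)*(-2 + 6)² = -37544 - (9/121 - 60)*4² = -37544 - (-7251)*16/121 = -37544 - 1*(-116016/121) = -37544 + 116016/121 = -4426808/121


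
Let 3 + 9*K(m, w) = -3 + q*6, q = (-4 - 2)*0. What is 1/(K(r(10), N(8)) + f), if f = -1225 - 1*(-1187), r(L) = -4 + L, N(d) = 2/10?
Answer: -3/116 ≈ -0.025862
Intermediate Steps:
q = 0 (q = -6*0 = 0)
N(d) = ⅕ (N(d) = 2*(⅒) = ⅕)
K(m, w) = -⅔ (K(m, w) = -⅓ + (-3 + 0*6)/9 = -⅓ + (-3 + 0)/9 = -⅓ + (⅑)*(-3) = -⅓ - ⅓ = -⅔)
f = -38 (f = -1225 + 1187 = -38)
1/(K(r(10), N(8)) + f) = 1/(-⅔ - 38) = 1/(-116/3) = -3/116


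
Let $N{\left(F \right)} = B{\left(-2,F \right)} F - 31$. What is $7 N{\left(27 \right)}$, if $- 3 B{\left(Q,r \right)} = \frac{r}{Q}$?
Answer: $\frac{1267}{2} \approx 633.5$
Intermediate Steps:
$B{\left(Q,r \right)} = - \frac{r}{3 Q}$ ($B{\left(Q,r \right)} = - \frac{r \frac{1}{Q}}{3} = - \frac{r}{3 Q}$)
$N{\left(F \right)} = -31 + \frac{F^{2}}{6}$ ($N{\left(F \right)} = - \frac{F}{3 \left(-2\right)} F - 31 = \left(- \frac{1}{3}\right) F \left(- \frac{1}{2}\right) F - 31 = \frac{F}{6} F - 31 = \frac{F^{2}}{6} - 31 = -31 + \frac{F^{2}}{6}$)
$7 N{\left(27 \right)} = 7 \left(-31 + \frac{27^{2}}{6}\right) = 7 \left(-31 + \frac{1}{6} \cdot 729\right) = 7 \left(-31 + \frac{243}{2}\right) = 7 \cdot \frac{181}{2} = \frac{1267}{2}$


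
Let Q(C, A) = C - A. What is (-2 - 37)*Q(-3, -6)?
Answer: -117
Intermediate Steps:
(-2 - 37)*Q(-3, -6) = (-2 - 37)*(-3 - 1*(-6)) = -39*(-3 + 6) = -39*3 = -117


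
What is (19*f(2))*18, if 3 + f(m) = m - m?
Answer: -1026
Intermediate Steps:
f(m) = -3 (f(m) = -3 + (m - m) = -3 + 0 = -3)
(19*f(2))*18 = (19*(-3))*18 = -57*18 = -1026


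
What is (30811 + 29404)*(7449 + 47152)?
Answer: 3287799215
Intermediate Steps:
(30811 + 29404)*(7449 + 47152) = 60215*54601 = 3287799215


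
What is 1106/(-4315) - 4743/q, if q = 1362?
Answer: -7324139/1959010 ≈ -3.7387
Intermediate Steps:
1106/(-4315) - 4743/q = 1106/(-4315) - 4743/1362 = 1106*(-1/4315) - 4743*1/1362 = -1106/4315 - 1581/454 = -7324139/1959010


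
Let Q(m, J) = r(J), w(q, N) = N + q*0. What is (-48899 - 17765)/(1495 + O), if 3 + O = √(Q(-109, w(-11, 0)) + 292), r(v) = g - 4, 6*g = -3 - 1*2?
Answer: -596776128/13354661 + 66664*√10338/13354661 ≈ -44.179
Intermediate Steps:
w(q, N) = N (w(q, N) = N + 0 = N)
g = -⅚ (g = (-3 - 1*2)/6 = (-3 - 2)/6 = (⅙)*(-5) = -⅚ ≈ -0.83333)
r(v) = -29/6 (r(v) = -⅚ - 4 = -29/6)
Q(m, J) = -29/6
O = -3 + √10338/6 (O = -3 + √(-29/6 + 292) = -3 + √(1723/6) = -3 + √10338/6 ≈ 13.946)
(-48899 - 17765)/(1495 + O) = (-48899 - 17765)/(1495 + (-3 + √10338/6)) = -66664/(1492 + √10338/6)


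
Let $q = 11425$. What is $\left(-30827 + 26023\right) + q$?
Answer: $6621$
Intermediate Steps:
$\left(-30827 + 26023\right) + q = \left(-30827 + 26023\right) + 11425 = -4804 + 11425 = 6621$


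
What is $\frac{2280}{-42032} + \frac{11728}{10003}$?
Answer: $\frac{58768057}{52555762} \approx 1.1182$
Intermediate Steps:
$\frac{2280}{-42032} + \frac{11728}{10003} = 2280 \left(- \frac{1}{42032}\right) + 11728 \cdot \frac{1}{10003} = - \frac{285}{5254} + \frac{11728}{10003} = \frac{58768057}{52555762}$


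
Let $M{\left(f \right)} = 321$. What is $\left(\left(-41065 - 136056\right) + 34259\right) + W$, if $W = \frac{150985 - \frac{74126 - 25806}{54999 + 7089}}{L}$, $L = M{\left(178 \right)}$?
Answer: $- \frac{354737597677}{2491281} \approx -1.4239 \cdot 10^{5}$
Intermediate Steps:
$L = 321$
$W = \frac{1171788545}{2491281}$ ($W = \frac{150985 - \frac{74126 - 25806}{54999 + 7089}}{321} = \left(150985 - \frac{48320}{62088}\right) \frac{1}{321} = \left(150985 - 48320 \cdot \frac{1}{62088}\right) \frac{1}{321} = \left(150985 - \frac{6040}{7761}\right) \frac{1}{321} = \frac{1171788545}{7761} \cdot \frac{1}{321} = \frac{1171788545}{2491281} \approx 470.36$)
$\left(\left(-41065 - 136056\right) + 34259\right) + W = \left(\left(-41065 - 136056\right) + 34259\right) + \frac{1171788545}{2491281} = \left(-177121 + 34259\right) + \frac{1171788545}{2491281} = -142862 + \frac{1171788545}{2491281} = - \frac{354737597677}{2491281}$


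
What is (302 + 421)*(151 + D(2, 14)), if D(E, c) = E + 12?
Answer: 119295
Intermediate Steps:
D(E, c) = 12 + E
(302 + 421)*(151 + D(2, 14)) = (302 + 421)*(151 + (12 + 2)) = 723*(151 + 14) = 723*165 = 119295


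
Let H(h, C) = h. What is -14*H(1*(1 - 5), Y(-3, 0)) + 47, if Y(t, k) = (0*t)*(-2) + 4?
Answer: 103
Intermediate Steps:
Y(t, k) = 4 (Y(t, k) = 0*(-2) + 4 = 0 + 4 = 4)
-14*H(1*(1 - 5), Y(-3, 0)) + 47 = -14*(1 - 5) + 47 = -14*(-4) + 47 = 56 + 47 = 103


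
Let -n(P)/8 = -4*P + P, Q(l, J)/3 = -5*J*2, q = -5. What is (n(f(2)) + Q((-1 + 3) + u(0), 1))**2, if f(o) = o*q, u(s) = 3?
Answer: 72900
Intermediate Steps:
Q(l, J) = -30*J (Q(l, J) = 3*(-5*J*2) = 3*(-10*J) = -30*J)
f(o) = -5*o (f(o) = o*(-5) = -5*o)
n(P) = 24*P (n(P) = -8*(-4*P + P) = -(-24)*P = 24*P)
(n(f(2)) + Q((-1 + 3) + u(0), 1))**2 = (24*(-5*2) - 30*1)**2 = (24*(-10) - 30)**2 = (-240 - 30)**2 = (-270)**2 = 72900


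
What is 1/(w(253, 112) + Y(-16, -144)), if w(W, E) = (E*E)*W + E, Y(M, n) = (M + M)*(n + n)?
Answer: 1/3182960 ≈ 3.1417e-7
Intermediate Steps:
Y(M, n) = 4*M*n (Y(M, n) = (2*M)*(2*n) = 4*M*n)
w(W, E) = E + W*E² (w(W, E) = E²*W + E = W*E² + E = E + W*E²)
1/(w(253, 112) + Y(-16, -144)) = 1/(112*(1 + 112*253) + 4*(-16)*(-144)) = 1/(112*(1 + 28336) + 9216) = 1/(112*28337 + 9216) = 1/(3173744 + 9216) = 1/3182960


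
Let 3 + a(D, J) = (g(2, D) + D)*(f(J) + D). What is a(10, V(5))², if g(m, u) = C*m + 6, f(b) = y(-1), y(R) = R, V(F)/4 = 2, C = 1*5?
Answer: 53361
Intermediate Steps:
C = 5
V(F) = 8 (V(F) = 4*2 = 8)
f(b) = -1
g(m, u) = 6 + 5*m (g(m, u) = 5*m + 6 = 6 + 5*m)
a(D, J) = -3 + (-1 + D)*(16 + D) (a(D, J) = -3 + ((6 + 5*2) + D)*(-1 + D) = -3 + ((6 + 10) + D)*(-1 + D) = -3 + (16 + D)*(-1 + D) = -3 + (-1 + D)*(16 + D))
a(10, V(5))² = (-19 + 10² + 15*10)² = (-19 + 100 + 150)² = 231² = 53361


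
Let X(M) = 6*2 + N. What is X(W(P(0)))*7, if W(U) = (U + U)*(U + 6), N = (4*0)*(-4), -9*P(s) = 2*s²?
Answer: 84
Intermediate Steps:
P(s) = -2*s²/9
N = 0 (N = 0*(-4) = 0)
W(U) = 2*U*(6 + U) (W(U) = (2*U)*(6 + U) = 2*U*(6 + U))
X(M) = 12 (X(M) = 6*2 + 0 = 12 + 0 = 12)
X(W(P(0)))*7 = 12*7 = 84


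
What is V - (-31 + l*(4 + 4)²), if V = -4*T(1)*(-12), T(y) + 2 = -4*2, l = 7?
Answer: -897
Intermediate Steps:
T(y) = -10 (T(y) = -2 - 4*2 = -2 - 8 = -10)
V = -480 (V = -4*(-10)*(-12) = 40*(-12) = -480)
V - (-31 + l*(4 + 4)²) = -480 - (-31 + 7*(4 + 4)²) = -480 - (-31 + 7*8²) = -480 - (-31 + 7*64) = -480 - (-31 + 448) = -480 - 1*417 = -480 - 417 = -897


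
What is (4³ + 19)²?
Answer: 6889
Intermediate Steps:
(4³ + 19)² = (64 + 19)² = 83² = 6889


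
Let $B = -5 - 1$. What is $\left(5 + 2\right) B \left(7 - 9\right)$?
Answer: $84$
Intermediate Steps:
$B = -6$ ($B = -5 - 1 = -6$)
$\left(5 + 2\right) B \left(7 - 9\right) = \left(5 + 2\right) \left(-6\right) \left(7 - 9\right) = 7 \left(-6\right) \left(-2\right) = \left(-42\right) \left(-2\right) = 84$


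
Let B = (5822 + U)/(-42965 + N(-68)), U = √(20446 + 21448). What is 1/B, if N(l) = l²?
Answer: -111610651/16926895 + 38341*√41894/33853790 ≈ -6.3619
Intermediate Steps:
U = √41894 ≈ 204.68
B = -5822/38341 - √41894/38341 (B = (5822 + √41894)/(-42965 + (-68)²) = (5822 + √41894)/(-42965 + 4624) = (5822 + √41894)/(-38341) = (5822 + √41894)*(-1/38341) = -5822/38341 - √41894/38341 ≈ -0.15719)
1/B = 1/(-5822/38341 - √41894/38341)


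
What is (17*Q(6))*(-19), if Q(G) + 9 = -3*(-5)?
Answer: -1938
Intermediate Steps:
Q(G) = 6 (Q(G) = -9 - 3*(-5) = -9 + 15 = 6)
(17*Q(6))*(-19) = (17*6)*(-19) = 102*(-19) = -1938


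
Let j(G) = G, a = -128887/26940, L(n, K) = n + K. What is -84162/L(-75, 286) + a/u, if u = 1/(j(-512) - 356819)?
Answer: 9715405321687/5684340 ≈ 1.7092e+6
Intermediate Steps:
L(n, K) = K + n
a = -128887/26940 (a = -128887*1/26940 = -128887/26940 ≈ -4.7842)
u = -1/357331 (u = 1/(-512 - 356819) = 1/(-357331) = -1/357331 ≈ -2.7985e-6)
-84162/L(-75, 286) + a/u = -84162/(286 - 75) - 128887/(26940*(-1/357331)) = -84162/211 - 128887/26940*(-357331) = -84162*1/211 + 46055320597/26940 = -84162/211 + 46055320597/26940 = 9715405321687/5684340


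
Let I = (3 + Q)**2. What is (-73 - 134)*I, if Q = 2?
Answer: -5175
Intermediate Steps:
I = 25 (I = (3 + 2)**2 = 5**2 = 25)
(-73 - 134)*I = (-73 - 134)*25 = -207*25 = -5175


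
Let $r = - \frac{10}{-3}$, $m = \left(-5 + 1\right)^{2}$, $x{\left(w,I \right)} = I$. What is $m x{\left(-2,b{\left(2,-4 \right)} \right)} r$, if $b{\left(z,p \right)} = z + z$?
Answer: $\frac{640}{3} \approx 213.33$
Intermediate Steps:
$b{\left(z,p \right)} = 2 z$
$m = 16$ ($m = \left(-4\right)^{2} = 16$)
$r = \frac{10}{3}$ ($r = \left(-10\right) \left(- \frac{1}{3}\right) = \frac{10}{3} \approx 3.3333$)
$m x{\left(-2,b{\left(2,-4 \right)} \right)} r = 16 \cdot 2 \cdot 2 \cdot \frac{10}{3} = 16 \cdot 4 \cdot \frac{10}{3} = 64 \cdot \frac{10}{3} = \frac{640}{3}$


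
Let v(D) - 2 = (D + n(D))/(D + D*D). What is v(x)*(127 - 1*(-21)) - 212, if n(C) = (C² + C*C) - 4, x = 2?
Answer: 232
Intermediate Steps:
n(C) = -4 + 2*C² (n(C) = (C² + C²) - 4 = 2*C² - 4 = -4 + 2*C²)
v(D) = 2 + (-4 + D + 2*D²)/(D + D²) (v(D) = 2 + (D + (-4 + 2*D²))/(D + D*D) = 2 + (-4 + D + 2*D²)/(D + D²))
v(x)*(127 - 1*(-21)) - 212 = ((-4 + 3*2 + 4*2²)/(2*(1 + 2)))*(127 - 1*(-21)) - 212 = ((½)*(-4 + 6 + 4*4)/3)*(127 + 21) - 212 = ((½)*(⅓)*(-4 + 6 + 16))*148 - 212 = ((½)*(⅓)*18)*148 - 212 = 3*148 - 212 = 444 - 212 = 232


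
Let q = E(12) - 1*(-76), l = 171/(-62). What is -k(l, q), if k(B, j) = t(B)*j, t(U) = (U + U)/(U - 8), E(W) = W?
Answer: -30096/667 ≈ -45.121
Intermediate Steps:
t(U) = 2*U/(-8 + U) (t(U) = (2*U)/(-8 + U) = 2*U/(-8 + U))
l = -171/62 (l = 171*(-1/62) = -171/62 ≈ -2.7581)
q = 88 (q = 12 - 1*(-76) = 12 + 76 = 88)
k(B, j) = 2*B*j/(-8 + B) (k(B, j) = (2*B/(-8 + B))*j = 2*B*j/(-8 + B))
-k(l, q) = -2*(-171)*88/(62*(-8 - 171/62)) = -2*(-171)*88/(62*(-667/62)) = -2*(-171)*88*(-62)/(62*667) = -1*30096/667 = -30096/667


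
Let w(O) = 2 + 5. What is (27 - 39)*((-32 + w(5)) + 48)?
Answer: -276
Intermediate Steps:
w(O) = 7
(27 - 39)*((-32 + w(5)) + 48) = (27 - 39)*((-32 + 7) + 48) = -12*(-25 + 48) = -12*23 = -276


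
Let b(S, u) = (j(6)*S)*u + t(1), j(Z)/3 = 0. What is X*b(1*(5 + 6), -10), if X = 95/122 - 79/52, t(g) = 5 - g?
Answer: -2349/793 ≈ -2.9622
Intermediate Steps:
j(Z) = 0 (j(Z) = 3*0 = 0)
X = -2349/3172 (X = 95*(1/122) - 79*1/52 = 95/122 - 79/52 = -2349/3172 ≈ -0.74054)
b(S, u) = 4 (b(S, u) = (0*S)*u + (5 - 1*1) = 0*u + (5 - 1) = 0 + 4 = 4)
X*b(1*(5 + 6), -10) = -2349/3172*4 = -2349/793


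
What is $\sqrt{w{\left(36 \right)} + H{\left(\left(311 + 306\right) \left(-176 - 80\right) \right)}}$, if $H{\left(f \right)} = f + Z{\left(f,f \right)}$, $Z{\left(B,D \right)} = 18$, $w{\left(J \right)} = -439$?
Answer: $3 i \sqrt{17597} \approx 397.96 i$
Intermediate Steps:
$H{\left(f \right)} = 18 + f$ ($H{\left(f \right)} = f + 18 = 18 + f$)
$\sqrt{w{\left(36 \right)} + H{\left(\left(311 + 306\right) \left(-176 - 80\right) \right)}} = \sqrt{-439 + \left(18 + \left(311 + 306\right) \left(-176 - 80\right)\right)} = \sqrt{-439 + \left(18 + 617 \left(-256\right)\right)} = \sqrt{-439 + \left(18 - 157952\right)} = \sqrt{-439 - 157934} = \sqrt{-158373} = 3 i \sqrt{17597}$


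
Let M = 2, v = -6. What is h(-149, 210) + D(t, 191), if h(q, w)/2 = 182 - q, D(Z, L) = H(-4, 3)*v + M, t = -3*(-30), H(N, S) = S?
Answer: 646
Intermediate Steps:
t = 90
D(Z, L) = -16 (D(Z, L) = 3*(-6) + 2 = -18 + 2 = -16)
h(q, w) = 364 - 2*q (h(q, w) = 2*(182 - q) = 364 - 2*q)
h(-149, 210) + D(t, 191) = (364 - 2*(-149)) - 16 = (364 + 298) - 16 = 662 - 16 = 646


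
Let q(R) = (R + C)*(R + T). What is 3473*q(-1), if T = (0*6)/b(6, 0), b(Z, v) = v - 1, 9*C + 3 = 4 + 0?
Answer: 27784/9 ≈ 3087.1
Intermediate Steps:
C = ⅑ (C = -⅓ + (4 + 0)/9 = -⅓ + (⅑)*4 = -⅓ + 4/9 = ⅑ ≈ 0.11111)
b(Z, v) = -1 + v
T = 0 (T = (0*6)/(-1 + 0) = 0/(-1) = 0*(-1) = 0)
q(R) = R*(⅑ + R) (q(R) = (R + ⅑)*(R + 0) = (⅑ + R)*R = R*(⅑ + R))
3473*q(-1) = 3473*(-(⅑ - 1)) = 3473*(-1*(-8/9)) = 3473*(8/9) = 27784/9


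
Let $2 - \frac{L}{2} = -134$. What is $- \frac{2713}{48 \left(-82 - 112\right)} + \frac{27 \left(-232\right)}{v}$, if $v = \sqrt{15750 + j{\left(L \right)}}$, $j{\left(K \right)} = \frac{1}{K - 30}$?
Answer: $\frac{2713}{9312} - \frac{68904 \sqrt{7623002}}{3811501} \approx -49.621$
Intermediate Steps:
$L = 272$ ($L = 4 - -268 = 4 + 268 = 272$)
$j{\left(K \right)} = \frac{1}{-30 + K}$
$v = \frac{\sqrt{7623002}}{22}$ ($v = \sqrt{15750 + \frac{1}{-30 + 272}} = \sqrt{15750 + \frac{1}{242}} = \sqrt{\frac{3811501}{242}} = \frac{\sqrt{7623002}}{22} \approx 125.5$)
$- \frac{2713}{48 \left(-82 - 112\right)} + \frac{27 \left(-232\right)}{v} = - \frac{2713}{48 \left(-82 - 112\right)} + \frac{27 \left(-232\right)}{\frac{1}{22} \sqrt{7623002}} = - \frac{2713}{48 \left(-194\right)} - 6264 \frac{11 \sqrt{7623002}}{3811501} = - \frac{2713}{-9312} - \frac{68904 \sqrt{7623002}}{3811501} = \left(-2713\right) \left(- \frac{1}{9312}\right) - \frac{68904 \sqrt{7623002}}{3811501} = \frac{2713}{9312} - \frac{68904 \sqrt{7623002}}{3811501}$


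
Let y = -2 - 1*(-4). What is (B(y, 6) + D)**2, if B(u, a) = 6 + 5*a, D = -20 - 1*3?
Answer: 169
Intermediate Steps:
D = -23 (D = -20 - 3 = -23)
y = 2 (y = -2 + 4 = 2)
(B(y, 6) + D)**2 = ((6 + 5*6) - 23)**2 = ((6 + 30) - 23)**2 = (36 - 23)**2 = 13**2 = 169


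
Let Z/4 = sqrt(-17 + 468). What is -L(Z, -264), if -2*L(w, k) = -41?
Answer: -41/2 ≈ -20.500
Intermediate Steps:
Z = 4*sqrt(451) (Z = 4*sqrt(-17 + 468) = 4*sqrt(451) ≈ 84.947)
L(w, k) = 41/2 (L(w, k) = -1/2*(-41) = 41/2)
-L(Z, -264) = -1*41/2 = -41/2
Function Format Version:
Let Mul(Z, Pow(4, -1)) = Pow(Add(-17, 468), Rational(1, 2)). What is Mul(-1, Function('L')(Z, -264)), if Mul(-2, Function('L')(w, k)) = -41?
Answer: Rational(-41, 2) ≈ -20.500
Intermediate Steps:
Z = Mul(4, Pow(451, Rational(1, 2))) (Z = Mul(4, Pow(Add(-17, 468), Rational(1, 2))) = Mul(4, Pow(451, Rational(1, 2))) ≈ 84.947)
Function('L')(w, k) = Rational(41, 2) (Function('L')(w, k) = Mul(Rational(-1, 2), -41) = Rational(41, 2))
Mul(-1, Function('L')(Z, -264)) = Mul(-1, Rational(41, 2)) = Rational(-41, 2)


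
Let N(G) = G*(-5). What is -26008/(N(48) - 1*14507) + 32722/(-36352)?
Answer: 231445741/268041472 ≈ 0.86347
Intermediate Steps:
N(G) = -5*G
-26008/(N(48) - 1*14507) + 32722/(-36352) = -26008/(-5*48 - 1*14507) + 32722/(-36352) = -26008/(-240 - 14507) + 32722*(-1/36352) = -26008/(-14747) - 16361/18176 = -26008*(-1/14747) - 16361/18176 = 26008/14747 - 16361/18176 = 231445741/268041472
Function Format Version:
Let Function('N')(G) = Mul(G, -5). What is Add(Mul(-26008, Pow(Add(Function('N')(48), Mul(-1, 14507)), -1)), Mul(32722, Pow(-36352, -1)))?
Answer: Rational(231445741, 268041472) ≈ 0.86347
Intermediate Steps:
Function('N')(G) = Mul(-5, G)
Add(Mul(-26008, Pow(Add(Function('N')(48), Mul(-1, 14507)), -1)), Mul(32722, Pow(-36352, -1))) = Add(Mul(-26008, Pow(Add(Mul(-5, 48), Mul(-1, 14507)), -1)), Mul(32722, Pow(-36352, -1))) = Add(Mul(-26008, Pow(Add(-240, -14507), -1)), Mul(32722, Rational(-1, 36352))) = Add(Mul(-26008, Pow(-14747, -1)), Rational(-16361, 18176)) = Add(Mul(-26008, Rational(-1, 14747)), Rational(-16361, 18176)) = Add(Rational(26008, 14747), Rational(-16361, 18176)) = Rational(231445741, 268041472)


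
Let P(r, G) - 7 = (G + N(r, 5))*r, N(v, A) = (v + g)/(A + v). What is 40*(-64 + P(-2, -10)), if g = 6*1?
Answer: -4760/3 ≈ -1586.7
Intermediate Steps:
g = 6
N(v, A) = (6 + v)/(A + v) (N(v, A) = (v + 6)/(A + v) = (6 + v)/(A + v))
P(r, G) = 7 + r*(G + (6 + r)/(5 + r)) (P(r, G) = 7 + (G + (6 + r)/(5 + r))*r = 7 + r*(G + (6 + r)/(5 + r)))
40*(-64 + P(-2, -10)) = 40*(-64 + (-2*(6 - 2) + (5 - 2)*(7 - 10*(-2)))/(5 - 2)) = 40*(-64 + (-2*4 + 3*(7 + 20))/3) = 40*(-64 + (-8 + 3*27)/3) = 40*(-64 + (-8 + 81)/3) = 40*(-64 + (⅓)*73) = 40*(-64 + 73/3) = 40*(-119/3) = -4760/3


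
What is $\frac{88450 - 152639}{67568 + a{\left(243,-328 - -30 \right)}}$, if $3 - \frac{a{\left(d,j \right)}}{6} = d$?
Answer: $- \frac{64189}{66128} \approx -0.97068$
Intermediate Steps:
$a{\left(d,j \right)} = 18 - 6 d$
$\frac{88450 - 152639}{67568 + a{\left(243,-328 - -30 \right)}} = \frac{88450 - 152639}{67568 + \left(18 - 1458\right)} = - \frac{64189}{67568 + \left(18 - 1458\right)} = - \frac{64189}{67568 - 1440} = - \frac{64189}{66128}$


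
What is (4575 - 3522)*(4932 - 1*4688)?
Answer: 256932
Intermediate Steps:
(4575 - 3522)*(4932 - 1*4688) = 1053*(4932 - 4688) = 1053*244 = 256932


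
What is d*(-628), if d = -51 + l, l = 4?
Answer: 29516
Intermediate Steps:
d = -47 (d = -51 + 4 = -47)
d*(-628) = -47*(-628) = 29516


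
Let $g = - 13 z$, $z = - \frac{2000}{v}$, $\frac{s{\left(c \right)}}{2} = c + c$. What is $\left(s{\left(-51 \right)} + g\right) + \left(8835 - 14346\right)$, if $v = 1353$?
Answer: $- \frac{7706395}{1353} \approx -5695.8$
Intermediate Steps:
$s{\left(c \right)} = 4 c$ ($s{\left(c \right)} = 2 \left(c + c\right) = 2 \cdot 2 c = 4 c$)
$z = - \frac{2000}{1353} \approx -1.4782$
$g = \frac{26000}{1353}$ ($g = \left(-13\right) \left(- \frac{2000}{1353}\right) = \frac{26000}{1353} \approx 19.217$)
$\left(s{\left(-51 \right)} + g\right) + \left(8835 - 14346\right) = \left(4 \left(-51\right) + \frac{26000}{1353}\right) + \left(8835 - 14346\right) = \left(-204 + \frac{26000}{1353}\right) - 5511 = - \frac{250012}{1353} - 5511 = - \frac{7706395}{1353}$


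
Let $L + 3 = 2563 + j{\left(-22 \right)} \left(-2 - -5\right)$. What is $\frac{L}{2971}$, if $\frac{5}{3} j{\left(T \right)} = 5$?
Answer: $\frac{2569}{2971} \approx 0.86469$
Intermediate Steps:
$j{\left(T \right)} = 3$ ($j{\left(T \right)} = \frac{3}{5} \cdot 5 = 3$)
$L = 2569$ ($L = -3 + \left(2563 + 3 \left(-2 - -5\right)\right) = -3 + \left(2563 + 3 \left(-2 + 5\right)\right) = -3 + \left(2563 + 3 \cdot 3\right) = -3 + \left(2563 + 9\right) = -3 + 2572 = 2569$)
$\frac{L}{2971} = \frac{2569}{2971}$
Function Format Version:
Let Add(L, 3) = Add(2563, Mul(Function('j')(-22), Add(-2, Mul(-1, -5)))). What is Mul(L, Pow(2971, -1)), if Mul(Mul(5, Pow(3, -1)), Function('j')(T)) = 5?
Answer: Rational(2569, 2971) ≈ 0.86469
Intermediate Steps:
Function('j')(T) = 3 (Function('j')(T) = Mul(Rational(3, 5), 5) = 3)
L = 2569 (L = Add(-3, Add(2563, Mul(3, Add(-2, Mul(-1, -5))))) = Add(-3, Add(2563, Mul(3, Add(-2, 5)))) = Add(-3, Add(2563, Mul(3, 3))) = Add(-3, Add(2563, 9)) = Add(-3, 2572) = 2569)
Mul(L, Pow(2971, -1)) = Mul(2569, Pow(2971, -1)) = Mul(2569, Rational(1, 2971)) = Rational(2569, 2971)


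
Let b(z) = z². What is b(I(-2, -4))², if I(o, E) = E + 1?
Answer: 81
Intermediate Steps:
I(o, E) = 1 + E
b(I(-2, -4))² = ((1 - 4)²)² = ((-3)²)² = 9² = 81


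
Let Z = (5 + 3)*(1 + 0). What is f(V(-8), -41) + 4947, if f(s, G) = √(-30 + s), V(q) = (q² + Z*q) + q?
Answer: 4947 + I*√38 ≈ 4947.0 + 6.1644*I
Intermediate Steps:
Z = 8 (Z = 8*1 = 8)
V(q) = q² + 9*q (V(q) = (q² + 8*q) + q = q² + 9*q)
f(V(-8), -41) + 4947 = √(-30 - 8*(9 - 8)) + 4947 = √(-30 - 8*1) + 4947 = √(-30 - 8) + 4947 = √(-38) + 4947 = I*√38 + 4947 = 4947 + I*√38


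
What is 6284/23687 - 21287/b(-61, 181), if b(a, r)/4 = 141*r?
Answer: 137270687/2418063708 ≈ 0.056769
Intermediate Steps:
b(a, r) = 564*r (b(a, r) = 4*(141*r) = 564*r)
6284/23687 - 21287/b(-61, 181) = 6284/23687 - 21287/(564*181) = 6284*(1/23687) - 21287/102084 = 6284/23687 - 21287*1/102084 = 6284/23687 - 21287/102084 = 137270687/2418063708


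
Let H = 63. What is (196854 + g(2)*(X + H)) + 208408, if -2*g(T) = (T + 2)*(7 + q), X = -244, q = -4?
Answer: 406348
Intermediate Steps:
g(T) = -3 - 3*T/2 (g(T) = -(T + 2)*(7 - 4)/2 = -(2 + T)*3/2 = -(6 + 3*T)/2 = -3 - 3*T/2)
(196854 + g(2)*(X + H)) + 208408 = (196854 + (-3 - 3/2*2)*(-244 + 63)) + 208408 = (196854 + (-3 - 3)*(-181)) + 208408 = (196854 - 6*(-181)) + 208408 = (196854 + 1086) + 208408 = 197940 + 208408 = 406348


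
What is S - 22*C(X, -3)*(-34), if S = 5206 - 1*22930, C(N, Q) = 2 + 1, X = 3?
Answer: -15480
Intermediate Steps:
C(N, Q) = 3
S = -17724 (S = 5206 - 22930 = -17724)
S - 22*C(X, -3)*(-34) = -17724 - 22*3*(-34) = -17724 - 66*(-34) = -17724 + 2244 = -15480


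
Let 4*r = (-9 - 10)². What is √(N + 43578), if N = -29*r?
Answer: √163843/2 ≈ 202.39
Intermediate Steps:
r = 361/4 (r = (-9 - 10)²/4 = (¼)*(-19)² = (¼)*361 = 361/4 ≈ 90.250)
N = -10469/4 (N = -29*361/4 = -10469/4 ≈ -2617.3)
√(N + 43578) = √(-10469/4 + 43578) = √(163843/4) = √163843/2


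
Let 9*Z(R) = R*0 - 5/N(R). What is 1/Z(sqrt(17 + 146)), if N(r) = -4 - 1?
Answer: 9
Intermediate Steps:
N(r) = -5
Z(R) = 1/9 (Z(R) = (R*0 - 5/(-5))/9 = (0 - 5*(-1/5))/9 = (0 + 1)/9 = (1/9)*1 = 1/9)
1/Z(sqrt(17 + 146)) = 1/(1/9) = 9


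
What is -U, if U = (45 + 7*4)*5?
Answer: -365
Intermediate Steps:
U = 365 (U = (45 + 28)*5 = 73*5 = 365)
-U = -1*365 = -365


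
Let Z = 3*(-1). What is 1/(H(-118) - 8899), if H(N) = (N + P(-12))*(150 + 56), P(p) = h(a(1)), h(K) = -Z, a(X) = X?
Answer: -1/32589 ≈ -3.0685e-5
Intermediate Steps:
Z = -3
h(K) = 3 (h(K) = -1*(-3) = 3)
P(p) = 3
H(N) = 618 + 206*N (H(N) = (N + 3)*(150 + 56) = (3 + N)*206 = 618 + 206*N)
1/(H(-118) - 8899) = 1/((618 + 206*(-118)) - 8899) = 1/((618 - 24308) - 8899) = 1/(-23690 - 8899) = 1/(-32589) = -1/32589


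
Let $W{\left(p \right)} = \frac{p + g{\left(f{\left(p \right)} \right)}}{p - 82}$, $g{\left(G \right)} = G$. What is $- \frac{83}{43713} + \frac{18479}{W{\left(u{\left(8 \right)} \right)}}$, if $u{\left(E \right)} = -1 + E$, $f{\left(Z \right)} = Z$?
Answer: $- \frac{60582940687}{611982} \approx -98995.0$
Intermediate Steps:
$W{\left(p \right)} = \frac{2 p}{-82 + p}$ ($W{\left(p \right)} = \frac{p + p}{p - 82} = \frac{2 p}{-82 + p}$)
$- \frac{83}{43713} + \frac{18479}{W{\left(u{\left(8 \right)} \right)}} = - \frac{83}{43713} + \frac{18479}{2 \left(-1 + 8\right) \frac{1}{-82 + \left(-1 + 8\right)}} = \left(-83\right) \frac{1}{43713} + \frac{18479}{2 \cdot 7 \frac{1}{-82 + 7}} = - \frac{83}{43713} + \frac{18479}{2 \cdot 7 \frac{1}{-75}} = - \frac{83}{43713} + \frac{18479}{2 \cdot 7 \left(- \frac{1}{75}\right)} = - \frac{83}{43713} + \frac{18479}{- \frac{14}{75}} = - \frac{83}{43713} + 18479 \left(- \frac{75}{14}\right) = - \frac{83}{43713} - \frac{1385925}{14} = - \frac{60582940687}{611982}$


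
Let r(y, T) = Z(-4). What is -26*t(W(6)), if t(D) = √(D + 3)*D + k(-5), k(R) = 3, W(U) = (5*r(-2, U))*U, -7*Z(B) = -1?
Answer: -78 - 780*√357/49 ≈ -378.77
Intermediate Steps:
Z(B) = ⅐ (Z(B) = -⅐*(-1) = ⅐)
r(y, T) = ⅐
W(U) = 5*U/7 (W(U) = (5*(⅐))*U = 5*U/7)
t(D) = 3 + D*√(3 + D) (t(D) = √(D + 3)*D + 3 = √(3 + D)*D + 3 = D*√(3 + D) + 3 = 3 + D*√(3 + D))
-26*t(W(6)) = -26*(3 + ((5/7)*6)*√(3 + (5/7)*6)) = -26*(3 + 30*√(3 + 30/7)/7) = -26*(3 + 30*√(51/7)/7) = -26*(3 + 30*(√357/7)/7) = -26*(3 + 30*√357/49) = -78 - 780*√357/49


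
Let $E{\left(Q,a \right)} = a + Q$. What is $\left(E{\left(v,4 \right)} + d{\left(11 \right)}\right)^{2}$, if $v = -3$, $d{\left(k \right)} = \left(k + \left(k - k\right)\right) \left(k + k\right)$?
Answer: $59049$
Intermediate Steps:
$d{\left(k \right)} = 2 k^{2}$ ($d{\left(k \right)} = \left(k + 0\right) 2 k = k 2 k = 2 k^{2}$)
$E{\left(Q,a \right)} = Q + a$
$\left(E{\left(v,4 \right)} + d{\left(11 \right)}\right)^{2} = \left(\left(-3 + 4\right) + 2 \cdot 11^{2}\right)^{2} = \left(1 + 2 \cdot 121\right)^{2} = \left(1 + 242\right)^{2} = 243^{2} = 59049$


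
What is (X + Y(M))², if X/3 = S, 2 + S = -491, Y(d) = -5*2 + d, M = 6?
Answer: 2199289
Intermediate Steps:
Y(d) = -10 + d
S = -493 (S = -2 - 491 = -493)
X = -1479 (X = 3*(-493) = -1479)
(X + Y(M))² = (-1479 + (-10 + 6))² = (-1479 - 4)² = (-1483)² = 2199289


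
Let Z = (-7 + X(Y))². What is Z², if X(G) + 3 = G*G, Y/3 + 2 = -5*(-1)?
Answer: 25411681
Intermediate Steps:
Y = 9 (Y = -6 + 3*(-5*(-1)) = -6 + 3*5 = -6 + 15 = 9)
X(G) = -3 + G² (X(G) = -3 + G*G = -3 + G²)
Z = 5041 (Z = (-7 + (-3 + 9²))² = (-7 + (-3 + 81))² = (-7 + 78)² = 71² = 5041)
Z² = 5041² = 25411681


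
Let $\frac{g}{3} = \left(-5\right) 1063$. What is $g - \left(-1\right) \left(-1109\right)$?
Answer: $-17054$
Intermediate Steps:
$g = -15945$ ($g = 3 \left(\left(-5\right) 1063\right) = 3 \left(-5315\right) = -15945$)
$g - \left(-1\right) \left(-1109\right) = -15945 - \left(-1\right) \left(-1109\right) = -15945 - 1109 = -17054$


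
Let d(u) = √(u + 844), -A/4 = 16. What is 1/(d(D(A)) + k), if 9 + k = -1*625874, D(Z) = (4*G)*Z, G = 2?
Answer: -625883/391729529357 - 2*√83/391729529357 ≈ -1.5978e-6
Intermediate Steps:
A = -64 (A = -4*16 = -64)
D(Z) = 8*Z (D(Z) = (4*2)*Z = 8*Z)
d(u) = √(844 + u)
k = -625883 (k = -9 - 1*625874 = -9 - 625874 = -625883)
1/(d(D(A)) + k) = 1/(√(844 + 8*(-64)) - 625883) = 1/(√(844 - 512) - 625883) = 1/(√332 - 625883) = 1/(2*√83 - 625883) = 1/(-625883 + 2*√83)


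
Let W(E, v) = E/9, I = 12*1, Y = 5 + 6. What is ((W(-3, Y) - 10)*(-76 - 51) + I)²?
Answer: 15784729/9 ≈ 1.7539e+6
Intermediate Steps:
Y = 11
I = 12
W(E, v) = E/9 (W(E, v) = E*(⅑) = E/9)
((W(-3, Y) - 10)*(-76 - 51) + I)² = (((⅑)*(-3) - 10)*(-76 - 51) + 12)² = ((-⅓ - 10)*(-127) + 12)² = (-31/3*(-127) + 12)² = (3937/3 + 12)² = (3973/3)² = 15784729/9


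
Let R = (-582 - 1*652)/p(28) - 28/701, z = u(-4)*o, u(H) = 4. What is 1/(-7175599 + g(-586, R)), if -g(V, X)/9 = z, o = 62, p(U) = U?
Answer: -1/7177831 ≈ -1.3932e-7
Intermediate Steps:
z = 248 (z = 4*62 = 248)
R = -432909/9814 (R = (-582 - 1*652)/28 - 28/701 = (-582 - 652)*(1/28) - 28*1/701 = -1234*1/28 - 28/701 = -617/14 - 28/701 = -432909/9814 ≈ -44.111)
g(V, X) = -2232 (g(V, X) = -9*248 = -2232)
1/(-7175599 + g(-586, R)) = 1/(-7175599 - 2232) = 1/(-7177831) = -1/7177831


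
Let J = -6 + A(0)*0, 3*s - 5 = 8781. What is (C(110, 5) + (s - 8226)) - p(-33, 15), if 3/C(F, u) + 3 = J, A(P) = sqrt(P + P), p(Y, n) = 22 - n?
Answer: -15914/3 ≈ -5304.7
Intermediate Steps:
s = 8786/3 (s = 5/3 + (1/3)*8781 = 5/3 + 2927 = 8786/3 ≈ 2928.7)
A(P) = sqrt(2)*sqrt(P) (A(P) = sqrt(2*P) = sqrt(2)*sqrt(P))
J = -6 (J = -6 + (sqrt(2)*sqrt(0))*0 = -6 + (sqrt(2)*0)*0 = -6 + 0*0 = -6 + 0 = -6)
C(F, u) = -1/3 (C(F, u) = 3/(-3 - 6) = 3/(-9) = 3*(-1/9) = -1/3)
(C(110, 5) + (s - 8226)) - p(-33, 15) = (-1/3 + (8786/3 - 8226)) - (22 - 1*15) = (-1/3 - 15892/3) - (22 - 15) = -15893/3 - 1*7 = -15893/3 - 7 = -15914/3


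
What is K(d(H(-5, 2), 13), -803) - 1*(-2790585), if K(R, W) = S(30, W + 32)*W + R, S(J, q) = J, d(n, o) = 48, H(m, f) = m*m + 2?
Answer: 2766543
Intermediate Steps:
H(m, f) = 2 + m**2 (H(m, f) = m**2 + 2 = 2 + m**2)
K(R, W) = R + 30*W (K(R, W) = 30*W + R = R + 30*W)
K(d(H(-5, 2), 13), -803) - 1*(-2790585) = (48 + 30*(-803)) - 1*(-2790585) = (48 - 24090) + 2790585 = -24042 + 2790585 = 2766543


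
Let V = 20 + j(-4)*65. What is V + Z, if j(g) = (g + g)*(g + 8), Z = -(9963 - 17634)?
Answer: 5611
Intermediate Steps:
Z = 7671 (Z = -1*(-7671) = 7671)
j(g) = 2*g*(8 + g) (j(g) = (2*g)*(8 + g) = 2*g*(8 + g))
V = -2060 (V = 20 + (2*(-4)*(8 - 4))*65 = 20 + (2*(-4)*4)*65 = 20 - 32*65 = 20 - 2080 = -2060)
V + Z = -2060 + 7671 = 5611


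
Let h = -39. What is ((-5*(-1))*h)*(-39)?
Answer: 7605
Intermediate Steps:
((-5*(-1))*h)*(-39) = (-5*(-1)*(-39))*(-39) = (5*(-39))*(-39) = -195*(-39) = 7605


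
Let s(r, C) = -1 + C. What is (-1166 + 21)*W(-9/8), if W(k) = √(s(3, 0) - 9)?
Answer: -1145*I*√10 ≈ -3620.8*I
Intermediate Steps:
W(k) = I*√10 (W(k) = √((-1 + 0) - 9) = √(-1 - 9) = √(-10) = I*√10)
(-1166 + 21)*W(-9/8) = (-1166 + 21)*(I*√10) = -1145*I*√10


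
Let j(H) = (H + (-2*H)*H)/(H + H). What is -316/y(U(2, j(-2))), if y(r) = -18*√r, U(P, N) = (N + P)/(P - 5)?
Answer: -158*I*√6/27 ≈ -14.334*I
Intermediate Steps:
j(H) = (H - 2*H²)/(2*H) (j(H) = (H - 2*H²)/((2*H)) = (H - 2*H²)*(1/(2*H)) = (H - 2*H²)/(2*H))
U(P, N) = (N + P)/(-5 + P)
-316/y(U(2, j(-2))) = -316*I*√3/(18*√((½ - 1*(-2)) + 2)) = -316*I*√3/(18*√((½ + 2) + 2)) = -316*I*√3/(18*√(5/2 + 2)) = -316*I*√6/54 = -158*I*√6/27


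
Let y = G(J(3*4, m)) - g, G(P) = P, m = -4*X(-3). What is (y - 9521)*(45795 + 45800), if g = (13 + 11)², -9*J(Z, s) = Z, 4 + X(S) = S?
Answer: -2774870525/3 ≈ -9.2496e+8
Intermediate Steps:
X(S) = -4 + S
m = 28 (m = -4*(-4 - 3) = -4*(-7) = 28)
J(Z, s) = -Z/9
g = 576 (g = 24² = 576)
y = -1732/3 (y = -4/3 - 1*576 = -⅑*12 - 576 = -4/3 - 576 = -1732/3 ≈ -577.33)
(y - 9521)*(45795 + 45800) = (-1732/3 - 9521)*(45795 + 45800) = -30295/3*91595 = -2774870525/3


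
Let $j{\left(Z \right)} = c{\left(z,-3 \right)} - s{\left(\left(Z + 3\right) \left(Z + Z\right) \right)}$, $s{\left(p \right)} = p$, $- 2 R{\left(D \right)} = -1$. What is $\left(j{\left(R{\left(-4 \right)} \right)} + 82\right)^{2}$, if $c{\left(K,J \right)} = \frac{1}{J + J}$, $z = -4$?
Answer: $\frac{55225}{9} \approx 6136.1$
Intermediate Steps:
$R{\left(D \right)} = \frac{1}{2}$ ($R{\left(D \right)} = \left(- \frac{1}{2}\right) \left(-1\right) = \frac{1}{2}$)
$c{\left(K,J \right)} = \frac{1}{2 J}$
$j{\left(Z \right)} = - \frac{1}{6} - 2 Z \left(3 + Z\right)$ ($j{\left(Z \right)} = \frac{1}{2 \left(-3\right)} - \left(Z + 3\right) \left(Z + Z\right) = \frac{1}{2} \left(- \frac{1}{3}\right) - \left(3 + Z\right) 2 Z = - \frac{1}{6} - 2 Z \left(3 + Z\right)$)
$\left(j{\left(R{\left(-4 \right)} \right)} + 82\right)^{2} = \left(\left(- \frac{1}{6} - 1 \left(3 + \frac{1}{2}\right)\right) + 82\right)^{2} = \left(\left(- \frac{1}{6} - 1 \cdot \frac{7}{2}\right) + 82\right)^{2} = \left(\left(- \frac{1}{6} - \frac{7}{2}\right) + 82\right)^{2} = \left(- \frac{11}{3} + 82\right)^{2} = \left(\frac{235}{3}\right)^{2} = \frac{55225}{9}$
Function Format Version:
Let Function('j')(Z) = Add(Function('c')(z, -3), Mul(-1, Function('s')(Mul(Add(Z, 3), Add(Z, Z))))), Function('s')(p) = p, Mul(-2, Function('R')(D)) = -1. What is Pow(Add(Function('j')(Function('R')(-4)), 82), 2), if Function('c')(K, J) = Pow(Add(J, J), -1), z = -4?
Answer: Rational(55225, 9) ≈ 6136.1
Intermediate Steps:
Function('R')(D) = Rational(1, 2) (Function('R')(D) = Mul(Rational(-1, 2), -1) = Rational(1, 2))
Function('c')(K, J) = Mul(Rational(1, 2), Pow(J, -1)) (Function('c')(K, J) = Pow(Mul(2, J), -1) = Mul(Rational(1, 2), Pow(J, -1)))
Function('j')(Z) = Add(Rational(-1, 6), Mul(-2, Z, Add(3, Z))) (Function('j')(Z) = Add(Mul(Rational(1, 2), Pow(-3, -1)), Mul(-1, Mul(Add(Z, 3), Add(Z, Z)))) = Add(Mul(Rational(1, 2), Rational(-1, 3)), Mul(-1, Mul(Add(3, Z), Mul(2, Z)))) = Add(Rational(-1, 6), Mul(-1, Mul(2, Z, Add(3, Z)))) = Add(Rational(-1, 6), Mul(-2, Z, Add(3, Z))))
Pow(Add(Function('j')(Function('R')(-4)), 82), 2) = Pow(Add(Add(Rational(-1, 6), Mul(-2, Rational(1, 2), Add(3, Rational(1, 2)))), 82), 2) = Pow(Add(Add(Rational(-1, 6), Mul(-2, Rational(1, 2), Rational(7, 2))), 82), 2) = Pow(Add(Add(Rational(-1, 6), Rational(-7, 2)), 82), 2) = Pow(Add(Rational(-11, 3), 82), 2) = Pow(Rational(235, 3), 2) = Rational(55225, 9)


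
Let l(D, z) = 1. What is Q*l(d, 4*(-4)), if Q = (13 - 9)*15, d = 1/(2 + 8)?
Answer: 60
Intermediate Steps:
d = ⅒ (d = 1/10 = ⅒ ≈ 0.10000)
Q = 60 (Q = 4*15 = 60)
Q*l(d, 4*(-4)) = 60*1 = 60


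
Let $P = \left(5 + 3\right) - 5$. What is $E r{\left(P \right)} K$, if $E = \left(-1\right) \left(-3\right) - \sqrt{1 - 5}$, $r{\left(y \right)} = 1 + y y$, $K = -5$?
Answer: $-150 + 100 i \approx -150.0 + 100.0 i$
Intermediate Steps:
$P = 3$ ($P = 8 - 5 = 3$)
$r{\left(y \right)} = 1 + y^{2}$
$E = 3 - 2 i$ ($E = 3 - \sqrt{-4} = 3 - 2 i \approx 3.0 - 2.0 i$)
$E r{\left(P \right)} K = \left(3 - 2 i\right) \left(1 + 3^{2}\right) \left(-5\right) = \left(3 - 2 i\right) \left(1 + 9\right) \left(-5\right) = \left(3 - 2 i\right) 10 \left(-5\right) = \left(30 - 20 i\right) \left(-5\right) = -150 + 100 i$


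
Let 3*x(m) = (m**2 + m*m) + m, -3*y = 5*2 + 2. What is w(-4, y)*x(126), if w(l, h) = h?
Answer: -42504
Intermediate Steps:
y = -4 (y = -(5*2 + 2)/3 = -(10 + 2)/3 = -1/3*12 = -4)
x(m) = m/3 + 2*m**2/3 (x(m) = ((m**2 + m*m) + m)/3 = ((m**2 + m**2) + m)/3 = (2*m**2 + m)/3 = (m + 2*m**2)/3 = m/3 + 2*m**2/3)
w(-4, y)*x(126) = -4*126*(1 + 2*126)/3 = -4*126*(1 + 252)/3 = -4*126*253/3 = -4*10626 = -42504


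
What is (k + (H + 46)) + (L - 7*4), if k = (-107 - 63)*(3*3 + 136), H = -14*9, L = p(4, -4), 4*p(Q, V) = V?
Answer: -24759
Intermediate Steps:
p(Q, V) = V/4
L = -1 (L = (¼)*(-4) = -1)
H = -126
k = -24650 (k = -170*(9 + 136) = -170*145 = -24650)
(k + (H + 46)) + (L - 7*4) = (-24650 + (-126 + 46)) + (-1 - 7*4) = (-24650 - 80) + (-1 - 28) = -24730 - 29 = -24759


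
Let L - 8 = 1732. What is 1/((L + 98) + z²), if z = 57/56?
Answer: 3136/5767217 ≈ 0.00054376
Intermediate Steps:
L = 1740 (L = 8 + 1732 = 1740)
z = 57/56 (z = 57*(1/56) = 57/56 ≈ 1.0179)
1/((L + 98) + z²) = 1/((1740 + 98) + (57/56)²) = 1/(1838 + 3249/3136) = 1/(5767217/3136) = 3136/5767217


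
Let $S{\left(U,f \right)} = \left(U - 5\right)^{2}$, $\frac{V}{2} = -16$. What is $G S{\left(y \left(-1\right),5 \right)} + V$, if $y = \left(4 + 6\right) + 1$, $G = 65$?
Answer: $16608$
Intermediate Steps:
$V = -32$ ($V = 2 \left(-16\right) = -32$)
$y = 11$ ($y = 10 + 1 = 11$)
$S{\left(U,f \right)} = \left(-5 + U\right)^{2}$
$G S{\left(y \left(-1\right),5 \right)} + V = 65 \left(-5 + 11 \left(-1\right)\right)^{2} - 32 = 65 \left(-5 - 11\right)^{2} - 32 = 65 \left(-16\right)^{2} - 32 = 65 \cdot 256 - 32 = 16640 - 32 = 16608$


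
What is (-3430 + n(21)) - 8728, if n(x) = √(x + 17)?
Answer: -12158 + √38 ≈ -12152.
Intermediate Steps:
n(x) = √(17 + x)
(-3430 + n(21)) - 8728 = (-3430 + √(17 + 21)) - 8728 = (-3430 + √38) - 8728 = -12158 + √38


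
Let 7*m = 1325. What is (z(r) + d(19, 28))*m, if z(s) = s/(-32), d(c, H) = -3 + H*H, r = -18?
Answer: 16569125/112 ≈ 1.4794e+5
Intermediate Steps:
d(c, H) = -3 + H**2
z(s) = -s/32 (z(s) = s*(-1/32) = -s/32)
m = 1325/7 (m = (1/7)*1325 = 1325/7 ≈ 189.29)
(z(r) + d(19, 28))*m = (-1/32*(-18) + (-3 + 28**2))*(1325/7) = (9/16 + (-3 + 784))*(1325/7) = (9/16 + 781)*(1325/7) = (12505/16)*(1325/7) = 16569125/112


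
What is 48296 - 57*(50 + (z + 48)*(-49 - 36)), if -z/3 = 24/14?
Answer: 1771622/7 ≈ 2.5309e+5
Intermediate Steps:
z = -36/7 (z = -72/14 = -3*12/7 = -36/7 ≈ -5.1429)
48296 - 57*(50 + (z + 48)*(-49 - 36)) = 48296 - 57*(50 + (-36/7 + 48)*(-49 - 36)) = 48296 - 57*(50 + (300/7)*(-85)) = 48296 - 57*(50 - 25500/7) = 48296 - 57*(-25150/7) = 48296 + 1433550/7 = 1771622/7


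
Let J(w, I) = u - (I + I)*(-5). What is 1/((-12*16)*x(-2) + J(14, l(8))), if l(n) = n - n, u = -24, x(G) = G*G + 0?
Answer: -1/792 ≈ -0.0012626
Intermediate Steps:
x(G) = G² (x(G) = G² + 0 = G²)
l(n) = 0
J(w, I) = -24 + 10*I (J(w, I) = -24 - (I + I)*(-5) = -24 - 2*I*(-5) = -24 - (-10)*I = -24 + 10*I)
1/((-12*16)*x(-2) + J(14, l(8))) = 1/(-12*16*(-2)² + (-24 + 10*0)) = 1/(-192*4 + (-24 + 0)) = 1/(-768 - 24) = 1/(-792) = -1/792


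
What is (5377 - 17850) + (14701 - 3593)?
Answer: -1365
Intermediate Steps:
(5377 - 17850) + (14701 - 3593) = -12473 + 11108 = -1365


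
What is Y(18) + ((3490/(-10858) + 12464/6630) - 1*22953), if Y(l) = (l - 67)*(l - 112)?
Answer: -330165386992/17997135 ≈ -18345.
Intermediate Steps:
Y(l) = (-112 + l)*(-67 + l) (Y(l) = (-67 + l)*(-112 + l) = (-112 + l)*(-67 + l))
Y(18) + ((3490/(-10858) + 12464/6630) - 1*22953) = (7504 + 18**2 - 179*18) + ((3490/(-10858) + 12464/6630) - 1*22953) = (7504 + 324 - 3222) + ((3490*(-1/10858) + 12464*(1/6630)) - 22953) = 4606 + ((-1745/5429 + 6232/3315) - 22953) = 4606 + (28048853/17997135 - 22953) = 4606 - 413060190802/17997135 = -330165386992/17997135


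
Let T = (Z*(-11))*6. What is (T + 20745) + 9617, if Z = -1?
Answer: 30428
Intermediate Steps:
T = 66 (T = -1*(-11)*6 = 11*6 = 66)
(T + 20745) + 9617 = (66 + 20745) + 9617 = 20811 + 9617 = 30428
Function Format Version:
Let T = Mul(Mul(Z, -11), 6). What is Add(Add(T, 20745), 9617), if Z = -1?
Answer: 30428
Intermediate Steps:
T = 66 (T = Mul(Mul(-1, -11), 6) = Mul(11, 6) = 66)
Add(Add(T, 20745), 9617) = Add(Add(66, 20745), 9617) = Add(20811, 9617) = 30428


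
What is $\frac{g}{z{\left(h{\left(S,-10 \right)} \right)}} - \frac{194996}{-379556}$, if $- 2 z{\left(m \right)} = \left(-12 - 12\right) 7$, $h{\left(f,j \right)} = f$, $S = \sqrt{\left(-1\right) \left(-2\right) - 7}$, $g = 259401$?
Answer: $\frac{8206132135}{2656892} \approx 3088.6$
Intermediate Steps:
$S = i \sqrt{5}$ ($S = \sqrt{2 - 7} = \sqrt{-5} = i \sqrt{5} \approx 2.2361 i$)
$z{\left(m \right)} = 84$ ($z{\left(m \right)} = - \frac{\left(-12 - 12\right) 7}{2} = - \frac{\left(-24\right) 7}{2} = \left(- \frac{1}{2}\right) \left(-168\right) = 84$)
$\frac{g}{z{\left(h{\left(S,-10 \right)} \right)}} - \frac{194996}{-379556} = \frac{259401}{84} - \frac{194996}{-379556} = 259401 \cdot \frac{1}{84} - - \frac{48749}{94889} = \frac{86467}{28} + \frac{48749}{94889} = \frac{8206132135}{2656892}$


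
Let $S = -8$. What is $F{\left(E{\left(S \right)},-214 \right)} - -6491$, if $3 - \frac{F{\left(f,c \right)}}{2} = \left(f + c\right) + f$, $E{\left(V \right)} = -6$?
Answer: $6949$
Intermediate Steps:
$F{\left(f,c \right)} = 6 - 4 f - 2 c$ ($F{\left(f,c \right)} = 6 - 2 \left(\left(f + c\right) + f\right) = 6 - 2 \left(\left(c + f\right) + f\right) = 6 - 2 \left(c + 2 f\right) = 6 - \left(2 c + 4 f\right) = 6 - 4 f - 2 c$)
$F{\left(E{\left(S \right)},-214 \right)} - -6491 = \left(6 - -24 - -428\right) - -6491 = \left(6 + 24 + 428\right) + 6491 = 458 + 6491 = 6949$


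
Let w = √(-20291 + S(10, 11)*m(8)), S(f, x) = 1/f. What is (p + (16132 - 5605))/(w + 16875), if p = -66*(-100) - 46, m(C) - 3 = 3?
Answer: 1441209375/1423929577 - 34162*I*√126815/1423929577 ≈ 1.0121 - 0.0085436*I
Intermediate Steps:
m(C) = 6 (m(C) = 3 + 3 = 6)
p = 6554 (p = 6600 - 46 = 6554)
w = 2*I*√126815/5 (w = √(-20291 + 6/10) = √(-20291 + (⅒)*6) = √(-20291 + ⅗) = √(-101452/5) = 2*I*√126815/5 ≈ 142.44*I)
(p + (16132 - 5605))/(w + 16875) = (6554 + (16132 - 5605))/(2*I*√126815/5 + 16875) = (6554 + 10527)/(16875 + 2*I*√126815/5) = 17081/(16875 + 2*I*√126815/5)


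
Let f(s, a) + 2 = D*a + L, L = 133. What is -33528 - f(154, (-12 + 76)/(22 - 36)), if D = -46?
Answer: -237085/7 ≈ -33869.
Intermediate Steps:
f(s, a) = 131 - 46*a (f(s, a) = -2 + (-46*a + 133) = -2 + (133 - 46*a) = 131 - 46*a)
-33528 - f(154, (-12 + 76)/(22 - 36)) = -33528 - (131 - 46*(-12 + 76)/(22 - 36)) = -33528 - (131 - 2944/(-14)) = -33528 - (131 - 2944*(-1)/14) = -33528 - (131 - 46*(-32/7)) = -33528 - (131 + 1472/7) = -33528 - 1*2389/7 = -33528 - 2389/7 = -237085/7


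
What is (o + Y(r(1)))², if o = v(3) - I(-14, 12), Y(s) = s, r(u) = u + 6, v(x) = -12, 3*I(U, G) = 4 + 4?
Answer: 529/9 ≈ 58.778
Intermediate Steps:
I(U, G) = 8/3 (I(U, G) = (4 + 4)/3 = (⅓)*8 = 8/3)
r(u) = 6 + u
o = -44/3 (o = -12 - 1*8/3 = -12 - 8/3 = -44/3 ≈ -14.667)
(o + Y(r(1)))² = (-44/3 + (6 + 1))² = (-44/3 + 7)² = (-23/3)² = 529/9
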